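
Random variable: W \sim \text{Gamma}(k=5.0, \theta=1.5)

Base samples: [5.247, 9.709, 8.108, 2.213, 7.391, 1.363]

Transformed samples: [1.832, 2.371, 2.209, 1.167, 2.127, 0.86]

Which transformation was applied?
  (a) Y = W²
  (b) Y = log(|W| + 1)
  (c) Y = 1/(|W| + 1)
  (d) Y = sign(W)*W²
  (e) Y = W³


Checking option (b) Y = log(|W| + 1):
  W = 5.247 -> Y = 1.832 ✓
  W = 9.709 -> Y = 2.371 ✓
  W = 8.108 -> Y = 2.209 ✓
All samples match this transformation.

(b) log(|W| + 1)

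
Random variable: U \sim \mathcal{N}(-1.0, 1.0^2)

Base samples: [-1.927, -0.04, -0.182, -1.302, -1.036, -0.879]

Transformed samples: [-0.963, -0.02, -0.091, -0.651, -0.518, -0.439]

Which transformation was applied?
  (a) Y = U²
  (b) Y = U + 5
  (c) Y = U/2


Checking option (c) Y = U/2:
  U = -1.927 -> Y = -0.963 ✓
  U = -0.04 -> Y = -0.02 ✓
  U = -0.182 -> Y = -0.091 ✓
All samples match this transformation.

(c) U/2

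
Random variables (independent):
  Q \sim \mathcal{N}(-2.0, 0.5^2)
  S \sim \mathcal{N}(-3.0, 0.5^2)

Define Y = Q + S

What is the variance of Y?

For independent RVs: Var(aX + bY) = a²Var(X) + b²Var(Y)
Var(Q) = 0.25
Var(S) = 0.25
Var(Y) = 1²*0.25 + 1²*0.25
= 1*0.25 + 1*0.25 = 0.5

0.5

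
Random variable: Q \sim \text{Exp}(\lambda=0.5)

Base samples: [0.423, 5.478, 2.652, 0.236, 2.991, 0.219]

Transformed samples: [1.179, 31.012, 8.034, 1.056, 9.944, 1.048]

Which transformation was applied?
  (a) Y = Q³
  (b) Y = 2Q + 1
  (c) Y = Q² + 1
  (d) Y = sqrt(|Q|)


Checking option (c) Y = Q² + 1:
  Q = 0.423 -> Y = 1.179 ✓
  Q = 5.478 -> Y = 31.012 ✓
  Q = 2.652 -> Y = 8.034 ✓
All samples match this transformation.

(c) Q² + 1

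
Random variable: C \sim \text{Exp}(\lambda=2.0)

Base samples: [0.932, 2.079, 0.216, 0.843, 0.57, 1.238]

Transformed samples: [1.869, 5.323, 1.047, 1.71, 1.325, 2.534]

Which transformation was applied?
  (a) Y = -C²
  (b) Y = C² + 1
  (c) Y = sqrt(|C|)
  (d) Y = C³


Checking option (b) Y = C² + 1:
  C = 0.932 -> Y = 1.869 ✓
  C = 2.079 -> Y = 5.323 ✓
  C = 0.216 -> Y = 1.047 ✓
All samples match this transformation.

(b) C² + 1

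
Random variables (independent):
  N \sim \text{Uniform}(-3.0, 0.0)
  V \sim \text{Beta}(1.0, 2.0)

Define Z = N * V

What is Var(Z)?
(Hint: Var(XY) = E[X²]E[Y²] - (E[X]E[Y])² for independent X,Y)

Var(XY) = E[X²]E[Y²] - (E[X]E[Y])²
E[N] = -1.5, Var(N) = 0.75
E[V] = 0.33333333, Var(V) = 0.055555556
E[N²] = 0.75 + (-1.5)² = 3
E[V²] = 0.055555556 + 0.33333333² = 0.16666667
Var(Z) = 3*0.16666667 - (-1.5*0.33333333)²
= 0.5 - 0.25 = 0.25

0.25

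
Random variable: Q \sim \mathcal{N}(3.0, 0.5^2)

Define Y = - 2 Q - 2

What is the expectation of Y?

For Y = -2Q - 2:
E[Y] = -2 * E[Q] - 2
E[Q] = 3.0 = 3
E[Y] = -2 * 3 - 2 = -8

-8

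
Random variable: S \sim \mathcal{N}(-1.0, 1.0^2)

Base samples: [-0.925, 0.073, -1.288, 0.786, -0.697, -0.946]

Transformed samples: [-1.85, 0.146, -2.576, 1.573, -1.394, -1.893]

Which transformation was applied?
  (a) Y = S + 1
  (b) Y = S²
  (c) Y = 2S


Checking option (c) Y = 2S:
  S = -0.925 -> Y = -1.85 ✓
  S = 0.073 -> Y = 0.146 ✓
  S = -1.288 -> Y = -2.576 ✓
All samples match this transformation.

(c) 2S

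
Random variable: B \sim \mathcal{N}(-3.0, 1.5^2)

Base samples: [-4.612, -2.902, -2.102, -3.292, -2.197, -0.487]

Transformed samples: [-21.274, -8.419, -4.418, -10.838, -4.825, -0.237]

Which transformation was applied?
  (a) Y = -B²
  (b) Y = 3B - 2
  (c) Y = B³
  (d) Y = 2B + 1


Checking option (a) Y = -B²:
  B = -4.612 -> Y = -21.274 ✓
  B = -2.902 -> Y = -8.419 ✓
  B = -2.102 -> Y = -4.418 ✓
All samples match this transformation.

(a) -B²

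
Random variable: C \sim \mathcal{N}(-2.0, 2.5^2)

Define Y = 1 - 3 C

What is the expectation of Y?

For Y = -3C + 1:
E[Y] = -3 * E[C] + 1
E[C] = -2.0 = -2
E[Y] = -3 * (-2) + 1 = 7

7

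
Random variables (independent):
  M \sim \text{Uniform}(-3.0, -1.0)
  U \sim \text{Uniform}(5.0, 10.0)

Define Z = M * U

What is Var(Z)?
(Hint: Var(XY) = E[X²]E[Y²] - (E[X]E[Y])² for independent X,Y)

Var(XY) = E[X²]E[Y²] - (E[X]E[Y])²
E[M] = -2, Var(M) = 0.33333333
E[U] = 7.5, Var(U) = 2.0833333
E[M²] = 0.33333333 + (-2)² = 4.3333333
E[U²] = 2.0833333 + 7.5² = 58.333333
Var(Z) = 4.3333333*58.333333 - (-2*7.5)²
= 252.77778 - 225 = 27.777778

27.777778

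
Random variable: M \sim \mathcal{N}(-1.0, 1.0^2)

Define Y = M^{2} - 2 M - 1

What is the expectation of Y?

E[Y] = 1*E[M²] - 2*E[M] - 1
E[M] = -1
E[M²] = Var(M) + (E[M])² = 1 + 1 = 2
E[Y] = 1*2 - 2*(-1) - 1 = 3

3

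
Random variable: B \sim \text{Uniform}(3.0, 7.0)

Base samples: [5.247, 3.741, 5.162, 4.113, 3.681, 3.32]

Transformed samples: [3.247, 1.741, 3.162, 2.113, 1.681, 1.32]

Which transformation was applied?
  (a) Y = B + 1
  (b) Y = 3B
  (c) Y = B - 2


Checking option (c) Y = B - 2:
  B = 5.247 -> Y = 3.247 ✓
  B = 3.741 -> Y = 1.741 ✓
  B = 5.162 -> Y = 3.162 ✓
All samples match this transformation.

(c) B - 2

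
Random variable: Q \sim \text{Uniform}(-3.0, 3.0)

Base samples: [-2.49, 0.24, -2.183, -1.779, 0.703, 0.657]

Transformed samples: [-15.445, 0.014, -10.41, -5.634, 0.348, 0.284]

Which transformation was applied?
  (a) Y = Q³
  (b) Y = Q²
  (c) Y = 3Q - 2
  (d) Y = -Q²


Checking option (a) Y = Q³:
  Q = -2.49 -> Y = -15.445 ✓
  Q = 0.24 -> Y = 0.014 ✓
  Q = -2.183 -> Y = -10.41 ✓
All samples match this transformation.

(a) Q³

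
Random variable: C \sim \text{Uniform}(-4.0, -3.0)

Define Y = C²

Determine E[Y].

Using E[X²] = Var(X) + (E[X])²:
E[C] = -3.5
Var(C) = (-3 + 4)^2/12 = 0.083333333
E[C²] = 0.083333333 + (-3.5)² = 0.083333333 + 12.25 = 12.333333

12.333333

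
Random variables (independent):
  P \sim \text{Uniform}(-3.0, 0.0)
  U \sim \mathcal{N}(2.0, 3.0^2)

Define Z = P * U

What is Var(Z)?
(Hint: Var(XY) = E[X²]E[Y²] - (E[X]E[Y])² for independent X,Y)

Var(XY) = E[X²]E[Y²] - (E[X]E[Y])²
E[P] = -1.5, Var(P) = 0.75
E[U] = 2, Var(U) = 9
E[P²] = 0.75 + (-1.5)² = 3
E[U²] = 9 + 2² = 13
Var(Z) = 3*13 - (-1.5*2)²
= 39 - 9 = 30

30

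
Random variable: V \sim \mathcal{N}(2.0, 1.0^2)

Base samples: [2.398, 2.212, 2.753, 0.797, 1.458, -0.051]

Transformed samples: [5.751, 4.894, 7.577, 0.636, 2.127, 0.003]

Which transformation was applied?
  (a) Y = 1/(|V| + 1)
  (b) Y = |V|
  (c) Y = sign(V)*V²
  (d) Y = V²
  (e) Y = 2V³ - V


Checking option (d) Y = V²:
  V = 2.398 -> Y = 5.751 ✓
  V = 2.212 -> Y = 4.894 ✓
  V = 2.753 -> Y = 7.577 ✓
All samples match this transformation.

(d) V²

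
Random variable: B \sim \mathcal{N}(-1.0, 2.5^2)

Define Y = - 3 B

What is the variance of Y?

For Y = aB + b: Var(Y) = a² * Var(B)
Var(B) = 2.5^2 = 6.25
Var(Y) = (-3)² * 6.25 = 9 * 6.25 = 56.25

56.25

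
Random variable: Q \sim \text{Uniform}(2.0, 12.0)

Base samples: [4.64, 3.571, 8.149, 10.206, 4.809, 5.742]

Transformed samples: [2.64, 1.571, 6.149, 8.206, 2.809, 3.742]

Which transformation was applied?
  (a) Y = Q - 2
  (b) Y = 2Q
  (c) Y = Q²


Checking option (a) Y = Q - 2:
  Q = 4.64 -> Y = 2.64 ✓
  Q = 3.571 -> Y = 1.571 ✓
  Q = 8.149 -> Y = 6.149 ✓
All samples match this transformation.

(a) Q - 2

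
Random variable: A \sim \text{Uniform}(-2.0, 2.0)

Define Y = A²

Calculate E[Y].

Using E[X²] = Var(X) + (E[X])²:
E[A] = 0
Var(A) = (2 + 2)^2/12 = 1.3333333
E[A²] = 1.3333333 + 0² = 1.3333333 + 0 = 1.3333333

1.3333333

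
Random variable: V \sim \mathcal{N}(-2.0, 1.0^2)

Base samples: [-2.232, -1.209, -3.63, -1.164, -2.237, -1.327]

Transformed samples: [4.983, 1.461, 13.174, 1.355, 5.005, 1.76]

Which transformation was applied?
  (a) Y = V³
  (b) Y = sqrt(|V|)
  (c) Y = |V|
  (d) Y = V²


Checking option (d) Y = V²:
  V = -2.232 -> Y = 4.983 ✓
  V = -1.209 -> Y = 1.461 ✓
  V = -3.63 -> Y = 13.174 ✓
All samples match this transformation.

(d) V²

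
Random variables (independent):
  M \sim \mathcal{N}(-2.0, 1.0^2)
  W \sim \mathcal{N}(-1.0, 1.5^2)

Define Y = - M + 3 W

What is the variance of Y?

For independent RVs: Var(aX + bY) = a²Var(X) + b²Var(Y)
Var(M) = 1
Var(W) = 2.25
Var(Y) = (-1)²*1 + 3²*2.25
= 1*1 + 9*2.25 = 21.25

21.25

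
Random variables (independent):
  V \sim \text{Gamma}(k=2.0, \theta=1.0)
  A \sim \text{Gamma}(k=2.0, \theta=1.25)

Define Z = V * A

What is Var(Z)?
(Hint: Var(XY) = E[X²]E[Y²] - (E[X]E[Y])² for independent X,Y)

Var(XY) = E[X²]E[Y²] - (E[X]E[Y])²
E[V] = 2, Var(V) = 2
E[A] = 2.5, Var(A) = 3.125
E[V²] = 2 + 2² = 6
E[A²] = 3.125 + 2.5² = 9.375
Var(Z) = 6*9.375 - (2*2.5)²
= 56.25 - 25 = 31.25

31.25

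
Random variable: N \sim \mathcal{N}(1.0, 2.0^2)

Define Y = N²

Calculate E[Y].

Using E[X²] = Var(X) + (E[X])²:
E[N] = 1
Var(N) = 2.0^2 = 4
E[N²] = 4 + 1² = 4 + 1 = 5

5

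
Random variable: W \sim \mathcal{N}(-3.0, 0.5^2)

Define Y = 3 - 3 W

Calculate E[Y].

For Y = -3W + 3:
E[Y] = -3 * E[W] + 3
E[W] = -3.0 = -3
E[Y] = -3 * (-3) + 3 = 12

12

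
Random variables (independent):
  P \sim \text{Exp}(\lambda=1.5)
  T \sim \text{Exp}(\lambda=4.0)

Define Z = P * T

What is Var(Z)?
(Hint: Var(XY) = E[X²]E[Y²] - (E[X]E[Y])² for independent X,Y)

Var(XY) = E[X²]E[Y²] - (E[X]E[Y])²
E[P] = 0.66666667, Var(P) = 0.44444444
E[T] = 0.25, Var(T) = 0.0625
E[P²] = 0.44444444 + 0.66666667² = 0.88888889
E[T²] = 0.0625 + 0.25² = 0.125
Var(Z) = 0.88888889*0.125 - (0.66666667*0.25)²
= 0.11111111 - 0.027777778 = 0.083333333

0.083333333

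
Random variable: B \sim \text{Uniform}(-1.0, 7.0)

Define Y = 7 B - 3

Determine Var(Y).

For Y = aB + b: Var(Y) = a² * Var(B)
Var(B) = (7 + 1)^2/12 = 5.3333333
Var(Y) = 7² * 5.3333333 = 49 * 5.3333333 = 261.33333

261.33333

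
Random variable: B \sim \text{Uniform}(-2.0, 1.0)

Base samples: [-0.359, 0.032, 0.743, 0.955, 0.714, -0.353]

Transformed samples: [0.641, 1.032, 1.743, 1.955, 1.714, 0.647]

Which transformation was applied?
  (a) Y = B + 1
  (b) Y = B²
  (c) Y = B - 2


Checking option (a) Y = B + 1:
  B = -0.359 -> Y = 0.641 ✓
  B = 0.032 -> Y = 1.032 ✓
  B = 0.743 -> Y = 1.743 ✓
All samples match this transformation.

(a) B + 1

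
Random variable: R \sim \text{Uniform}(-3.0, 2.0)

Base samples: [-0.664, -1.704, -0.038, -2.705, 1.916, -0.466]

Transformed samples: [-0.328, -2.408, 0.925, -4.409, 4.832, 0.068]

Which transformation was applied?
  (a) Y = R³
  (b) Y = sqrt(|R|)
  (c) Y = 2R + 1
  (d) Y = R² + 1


Checking option (c) Y = 2R + 1:
  R = -0.664 -> Y = -0.328 ✓
  R = -1.704 -> Y = -2.408 ✓
  R = -0.038 -> Y = 0.925 ✓
All samples match this transformation.

(c) 2R + 1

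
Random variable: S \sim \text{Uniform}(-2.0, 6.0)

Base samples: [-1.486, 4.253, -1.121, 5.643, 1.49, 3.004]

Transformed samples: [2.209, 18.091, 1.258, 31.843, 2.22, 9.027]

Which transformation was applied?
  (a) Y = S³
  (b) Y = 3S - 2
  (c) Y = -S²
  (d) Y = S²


Checking option (d) Y = S²:
  S = -1.486 -> Y = 2.209 ✓
  S = 4.253 -> Y = 18.091 ✓
  S = -1.121 -> Y = 1.258 ✓
All samples match this transformation.

(d) S²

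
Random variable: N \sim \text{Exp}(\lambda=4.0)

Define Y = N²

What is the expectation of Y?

E[N²] = Var(N) + (E[N])² = 0.0625 + 0.0625 = 0.125

0.125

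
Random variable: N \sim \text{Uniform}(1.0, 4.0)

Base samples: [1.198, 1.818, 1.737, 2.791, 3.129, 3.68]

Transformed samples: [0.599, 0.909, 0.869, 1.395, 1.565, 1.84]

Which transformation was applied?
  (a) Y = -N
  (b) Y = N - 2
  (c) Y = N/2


Checking option (c) Y = N/2:
  N = 1.198 -> Y = 0.599 ✓
  N = 1.818 -> Y = 0.909 ✓
  N = 1.737 -> Y = 0.869 ✓
All samples match this transformation.

(c) N/2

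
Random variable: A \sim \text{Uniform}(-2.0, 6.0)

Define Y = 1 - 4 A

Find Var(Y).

For Y = aA + b: Var(Y) = a² * Var(A)
Var(A) = (6 + 2)^2/12 = 5.3333333
Var(Y) = (-4)² * 5.3333333 = 16 * 5.3333333 = 85.333333

85.333333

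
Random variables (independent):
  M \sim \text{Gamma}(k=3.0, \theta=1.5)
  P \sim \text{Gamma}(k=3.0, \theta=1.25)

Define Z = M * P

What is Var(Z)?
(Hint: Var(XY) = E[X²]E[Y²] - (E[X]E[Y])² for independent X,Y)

Var(XY) = E[X²]E[Y²] - (E[X]E[Y])²
E[M] = 4.5, Var(M) = 6.75
E[P] = 3.75, Var(P) = 4.6875
E[M²] = 6.75 + 4.5² = 27
E[P²] = 4.6875 + 3.75² = 18.75
Var(Z) = 27*18.75 - (4.5*3.75)²
= 506.25 - 284.76562 = 221.48438

221.48438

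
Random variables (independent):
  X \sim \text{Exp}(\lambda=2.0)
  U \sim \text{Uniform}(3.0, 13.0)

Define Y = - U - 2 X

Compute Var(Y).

For independent RVs: Var(aX + bY) = a²Var(X) + b²Var(Y)
Var(X) = 0.25
Var(U) = 8.3333333
Var(Y) = (-2)²*0.25 + (-1)²*8.3333333
= 4*0.25 + 1*8.3333333 = 9.3333333

9.3333333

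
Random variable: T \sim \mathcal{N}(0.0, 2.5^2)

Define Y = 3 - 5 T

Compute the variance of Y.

For Y = aT + b: Var(Y) = a² * Var(T)
Var(T) = 2.5^2 = 6.25
Var(Y) = (-5)² * 6.25 = 25 * 6.25 = 156.25

156.25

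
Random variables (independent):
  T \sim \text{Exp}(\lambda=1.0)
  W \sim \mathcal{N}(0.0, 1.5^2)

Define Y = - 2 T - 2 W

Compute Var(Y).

For independent RVs: Var(aX + bY) = a²Var(X) + b²Var(Y)
Var(T) = 1
Var(W) = 2.25
Var(Y) = (-2)²*1 + (-2)²*2.25
= 4*1 + 4*2.25 = 13

13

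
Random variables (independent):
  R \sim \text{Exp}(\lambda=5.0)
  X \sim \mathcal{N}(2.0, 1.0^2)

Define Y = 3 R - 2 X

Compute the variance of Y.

For independent RVs: Var(aX + bY) = a²Var(X) + b²Var(Y)
Var(R) = 0.04
Var(X) = 1
Var(Y) = 3²*0.04 + (-2)²*1
= 9*0.04 + 4*1 = 4.36

4.36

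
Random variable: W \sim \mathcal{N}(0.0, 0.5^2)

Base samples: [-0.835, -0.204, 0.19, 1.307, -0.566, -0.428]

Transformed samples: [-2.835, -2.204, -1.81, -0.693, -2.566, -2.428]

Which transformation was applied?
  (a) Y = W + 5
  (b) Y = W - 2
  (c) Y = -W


Checking option (b) Y = W - 2:
  W = -0.835 -> Y = -2.835 ✓
  W = -0.204 -> Y = -2.204 ✓
  W = 0.19 -> Y = -1.81 ✓
All samples match this transformation.

(b) W - 2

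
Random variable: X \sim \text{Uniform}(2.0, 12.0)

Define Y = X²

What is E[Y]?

Using E[X²] = Var(X) + (E[X])²:
E[X] = 7
Var(X) = (12 - 2)^2/12 = 8.3333333
E[X²] = 8.3333333 + 7² = 8.3333333 + 49 = 57.333333

57.333333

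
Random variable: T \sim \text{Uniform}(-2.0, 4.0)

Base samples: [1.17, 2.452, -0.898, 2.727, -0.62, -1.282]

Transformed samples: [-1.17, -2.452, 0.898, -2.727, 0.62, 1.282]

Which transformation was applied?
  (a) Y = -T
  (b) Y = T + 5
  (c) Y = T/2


Checking option (a) Y = -T:
  T = 1.17 -> Y = -1.17 ✓
  T = 2.452 -> Y = -2.452 ✓
  T = -0.898 -> Y = 0.898 ✓
All samples match this transformation.

(a) -T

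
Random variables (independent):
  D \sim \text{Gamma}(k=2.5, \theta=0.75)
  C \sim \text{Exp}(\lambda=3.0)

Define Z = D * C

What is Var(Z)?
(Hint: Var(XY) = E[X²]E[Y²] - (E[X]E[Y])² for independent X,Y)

Var(XY) = E[X²]E[Y²] - (E[X]E[Y])²
E[D] = 1.875, Var(D) = 1.40625
E[C] = 0.33333333, Var(C) = 0.11111111
E[D²] = 1.40625 + 1.875² = 4.921875
E[C²] = 0.11111111 + 0.33333333² = 0.22222222
Var(Z) = 4.921875*0.22222222 - (1.875*0.33333333)²
= 1.09375 - 0.390625 = 0.703125

0.703125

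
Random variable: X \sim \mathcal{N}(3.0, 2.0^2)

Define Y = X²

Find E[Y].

Using E[X²] = Var(X) + (E[X])²:
E[X] = 3
Var(X) = 2.0^2 = 4
E[X²] = 4 + 3² = 4 + 9 = 13

13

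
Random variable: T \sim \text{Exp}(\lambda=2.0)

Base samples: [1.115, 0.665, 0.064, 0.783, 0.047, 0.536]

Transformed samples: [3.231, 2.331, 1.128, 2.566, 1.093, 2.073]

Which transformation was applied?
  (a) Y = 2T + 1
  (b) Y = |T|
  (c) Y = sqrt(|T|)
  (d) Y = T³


Checking option (a) Y = 2T + 1:
  T = 1.115 -> Y = 3.231 ✓
  T = 0.665 -> Y = 2.331 ✓
  T = 0.064 -> Y = 1.128 ✓
All samples match this transformation.

(a) 2T + 1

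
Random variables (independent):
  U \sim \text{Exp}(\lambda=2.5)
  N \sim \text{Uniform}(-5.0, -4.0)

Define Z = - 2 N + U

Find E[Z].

E[Z] = 1*E[U] - 2*E[N]
E[U] = 0.4
E[N] = -4.5
E[Z] = 1*0.4 - 2*(-4.5) = 9.4

9.4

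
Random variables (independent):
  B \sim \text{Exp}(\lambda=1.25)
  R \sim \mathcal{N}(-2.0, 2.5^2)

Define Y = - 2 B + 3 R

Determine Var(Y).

For independent RVs: Var(aX + bY) = a²Var(X) + b²Var(Y)
Var(B) = 0.64
Var(R) = 6.25
Var(Y) = (-2)²*0.64 + 3²*6.25
= 4*0.64 + 9*6.25 = 58.81

58.81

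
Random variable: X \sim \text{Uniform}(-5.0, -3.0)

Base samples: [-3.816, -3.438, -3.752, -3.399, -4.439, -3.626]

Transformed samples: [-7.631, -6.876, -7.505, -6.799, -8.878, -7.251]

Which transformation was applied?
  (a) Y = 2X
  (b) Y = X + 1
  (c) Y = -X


Checking option (a) Y = 2X:
  X = -3.816 -> Y = -7.631 ✓
  X = -3.438 -> Y = -6.876 ✓
  X = -3.752 -> Y = -7.505 ✓
All samples match this transformation.

(a) 2X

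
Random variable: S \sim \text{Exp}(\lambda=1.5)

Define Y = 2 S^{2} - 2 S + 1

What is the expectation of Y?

E[Y] = 2*E[S²] - 2*E[S] + 1
E[S] = 0.66666667
E[S²] = Var(S) + (E[S])² = 0.44444444 + 0.44444444 = 0.88888889
E[Y] = 2*0.88888889 - 2*0.66666667 + 1 = 1.4444444

1.4444444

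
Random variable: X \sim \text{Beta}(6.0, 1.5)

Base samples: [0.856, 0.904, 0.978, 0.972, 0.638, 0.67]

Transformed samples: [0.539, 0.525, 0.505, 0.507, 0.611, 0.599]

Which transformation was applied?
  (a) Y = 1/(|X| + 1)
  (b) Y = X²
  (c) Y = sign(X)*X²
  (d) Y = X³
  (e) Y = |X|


Checking option (a) Y = 1/(|X| + 1):
  X = 0.856 -> Y = 0.539 ✓
  X = 0.904 -> Y = 0.525 ✓
  X = 0.978 -> Y = 0.505 ✓
All samples match this transformation.

(a) 1/(|X| + 1)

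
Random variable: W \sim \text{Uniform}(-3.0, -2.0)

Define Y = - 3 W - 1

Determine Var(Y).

For Y = aW + b: Var(Y) = a² * Var(W)
Var(W) = (-2 + 3)^2/12 = 0.083333333
Var(Y) = (-3)² * 0.083333333 = 9 * 0.083333333 = 0.75

0.75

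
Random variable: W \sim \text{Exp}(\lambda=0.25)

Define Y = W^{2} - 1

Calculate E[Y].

E[Y] = 1*E[W²] - 1
E[W] = 4
E[W²] = Var(W) + (E[W])² = 16 + 16 = 32
E[Y] = 1*32 - 1 = 31

31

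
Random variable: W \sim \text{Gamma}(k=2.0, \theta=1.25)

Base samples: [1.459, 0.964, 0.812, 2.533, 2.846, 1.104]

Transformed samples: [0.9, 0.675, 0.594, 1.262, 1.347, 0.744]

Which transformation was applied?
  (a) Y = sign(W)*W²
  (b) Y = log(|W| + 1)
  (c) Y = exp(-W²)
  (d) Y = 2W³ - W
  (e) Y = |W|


Checking option (b) Y = log(|W| + 1):
  W = 1.459 -> Y = 0.9 ✓
  W = 0.964 -> Y = 0.675 ✓
  W = 0.812 -> Y = 0.594 ✓
All samples match this transformation.

(b) log(|W| + 1)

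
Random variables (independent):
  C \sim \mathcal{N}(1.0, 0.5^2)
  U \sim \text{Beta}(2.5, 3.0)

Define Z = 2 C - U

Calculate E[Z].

E[Z] = 2*E[C] - 1*E[U]
E[C] = 1
E[U] = 0.45454545
E[Z] = 2*1 - 1*0.45454545 = 1.5454545

1.5454545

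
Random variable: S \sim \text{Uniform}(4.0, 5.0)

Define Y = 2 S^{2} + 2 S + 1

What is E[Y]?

E[Y] = 2*E[S²] + 2*E[S] + 1
E[S] = 4.5
E[S²] = Var(S) + (E[S])² = 0.083333333 + 20.25 = 20.333333
E[Y] = 2*20.333333 + 2*4.5 + 1 = 50.666667

50.666667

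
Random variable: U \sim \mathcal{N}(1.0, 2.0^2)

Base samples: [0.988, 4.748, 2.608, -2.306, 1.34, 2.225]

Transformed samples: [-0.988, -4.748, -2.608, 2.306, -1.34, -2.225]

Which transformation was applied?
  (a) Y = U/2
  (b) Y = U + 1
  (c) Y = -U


Checking option (c) Y = -U:
  U = 0.988 -> Y = -0.988 ✓
  U = 4.748 -> Y = -4.748 ✓
  U = 2.608 -> Y = -2.608 ✓
All samples match this transformation.

(c) -U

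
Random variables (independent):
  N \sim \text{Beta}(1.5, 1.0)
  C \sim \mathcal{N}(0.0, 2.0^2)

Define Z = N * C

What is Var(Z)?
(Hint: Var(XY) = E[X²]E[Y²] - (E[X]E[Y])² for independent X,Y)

Var(XY) = E[X²]E[Y²] - (E[X]E[Y])²
E[N] = 0.6, Var(N) = 0.068571429
E[C] = 0, Var(C) = 4
E[N²] = 0.068571429 + 0.6² = 0.42857143
E[C²] = 4 + 0² = 4
Var(Z) = 0.42857143*4 - (0.6*0)²
= 1.7142857 - 0 = 1.7142857

1.7142857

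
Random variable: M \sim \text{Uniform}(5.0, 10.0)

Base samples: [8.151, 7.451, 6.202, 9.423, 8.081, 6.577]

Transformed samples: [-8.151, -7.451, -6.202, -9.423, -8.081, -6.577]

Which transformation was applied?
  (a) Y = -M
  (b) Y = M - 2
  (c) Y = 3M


Checking option (a) Y = -M:
  M = 8.151 -> Y = -8.151 ✓
  M = 7.451 -> Y = -7.451 ✓
  M = 6.202 -> Y = -6.202 ✓
All samples match this transformation.

(a) -M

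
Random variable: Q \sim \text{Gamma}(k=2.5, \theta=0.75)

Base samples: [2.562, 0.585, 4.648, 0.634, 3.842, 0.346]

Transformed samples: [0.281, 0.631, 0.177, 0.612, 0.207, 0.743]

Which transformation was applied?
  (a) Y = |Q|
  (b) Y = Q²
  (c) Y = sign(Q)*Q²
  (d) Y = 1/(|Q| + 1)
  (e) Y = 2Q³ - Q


Checking option (d) Y = 1/(|Q| + 1):
  Q = 2.562 -> Y = 0.281 ✓
  Q = 0.585 -> Y = 0.631 ✓
  Q = 4.648 -> Y = 0.177 ✓
All samples match this transformation.

(d) 1/(|Q| + 1)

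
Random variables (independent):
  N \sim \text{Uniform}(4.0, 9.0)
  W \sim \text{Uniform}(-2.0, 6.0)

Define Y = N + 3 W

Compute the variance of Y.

For independent RVs: Var(aX + bY) = a²Var(X) + b²Var(Y)
Var(N) = 2.0833333
Var(W) = 5.3333333
Var(Y) = 1²*2.0833333 + 3²*5.3333333
= 1*2.0833333 + 9*5.3333333 = 50.083333

50.083333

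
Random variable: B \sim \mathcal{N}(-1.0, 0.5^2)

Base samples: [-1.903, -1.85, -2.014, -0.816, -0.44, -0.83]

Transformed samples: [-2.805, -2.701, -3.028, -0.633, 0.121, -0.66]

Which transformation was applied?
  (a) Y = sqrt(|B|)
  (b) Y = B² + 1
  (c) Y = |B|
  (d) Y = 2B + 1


Checking option (d) Y = 2B + 1:
  B = -1.903 -> Y = -2.805 ✓
  B = -1.85 -> Y = -2.701 ✓
  B = -2.014 -> Y = -3.028 ✓
All samples match this transformation.

(d) 2B + 1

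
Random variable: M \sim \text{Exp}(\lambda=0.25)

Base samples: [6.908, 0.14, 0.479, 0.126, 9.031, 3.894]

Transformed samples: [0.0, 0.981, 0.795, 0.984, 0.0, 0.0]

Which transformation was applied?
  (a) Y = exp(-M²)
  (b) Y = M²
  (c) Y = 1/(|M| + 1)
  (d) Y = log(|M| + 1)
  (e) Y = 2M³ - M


Checking option (a) Y = exp(-M²):
  M = 6.908 -> Y = 0.0 ✓
  M = 0.14 -> Y = 0.981 ✓
  M = 0.479 -> Y = 0.795 ✓
All samples match this transformation.

(a) exp(-M²)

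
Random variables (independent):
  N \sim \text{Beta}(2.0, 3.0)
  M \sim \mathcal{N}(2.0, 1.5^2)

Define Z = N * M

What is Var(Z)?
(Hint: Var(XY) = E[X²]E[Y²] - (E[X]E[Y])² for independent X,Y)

Var(XY) = E[X²]E[Y²] - (E[X]E[Y])²
E[N] = 0.4, Var(N) = 0.04
E[M] = 2, Var(M) = 2.25
E[N²] = 0.04 + 0.4² = 0.2
E[M²] = 2.25 + 2² = 6.25
Var(Z) = 0.2*6.25 - (0.4*2)²
= 1.25 - 0.64 = 0.61

0.61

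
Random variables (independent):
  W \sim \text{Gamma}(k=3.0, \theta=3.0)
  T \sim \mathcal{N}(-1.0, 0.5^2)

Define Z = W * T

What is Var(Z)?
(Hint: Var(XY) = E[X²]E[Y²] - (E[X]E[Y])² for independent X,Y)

Var(XY) = E[X²]E[Y²] - (E[X]E[Y])²
E[W] = 9, Var(W) = 27
E[T] = -1, Var(T) = 0.25
E[W²] = 27 + 9² = 108
E[T²] = 0.25 + (-1)² = 1.25
Var(Z) = 108*1.25 - (9*(-1))²
= 135 - 81 = 54

54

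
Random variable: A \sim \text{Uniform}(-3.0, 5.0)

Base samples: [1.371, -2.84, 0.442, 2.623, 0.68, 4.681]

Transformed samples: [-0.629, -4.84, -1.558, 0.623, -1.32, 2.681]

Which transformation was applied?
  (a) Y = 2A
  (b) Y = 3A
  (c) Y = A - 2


Checking option (c) Y = A - 2:
  A = 1.371 -> Y = -0.629 ✓
  A = -2.84 -> Y = -4.84 ✓
  A = 0.442 -> Y = -1.558 ✓
All samples match this transformation.

(c) A - 2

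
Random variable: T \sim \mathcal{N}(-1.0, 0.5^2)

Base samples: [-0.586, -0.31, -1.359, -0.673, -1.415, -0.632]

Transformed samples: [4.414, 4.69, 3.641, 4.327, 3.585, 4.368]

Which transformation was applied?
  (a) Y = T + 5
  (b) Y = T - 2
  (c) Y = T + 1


Checking option (a) Y = T + 5:
  T = -0.586 -> Y = 4.414 ✓
  T = -0.31 -> Y = 4.69 ✓
  T = -1.359 -> Y = 3.641 ✓
All samples match this transformation.

(a) T + 5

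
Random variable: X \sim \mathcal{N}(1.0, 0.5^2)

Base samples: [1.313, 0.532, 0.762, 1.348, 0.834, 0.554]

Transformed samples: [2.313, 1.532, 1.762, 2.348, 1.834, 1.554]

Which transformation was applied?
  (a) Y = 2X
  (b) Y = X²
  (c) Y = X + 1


Checking option (c) Y = X + 1:
  X = 1.313 -> Y = 2.313 ✓
  X = 0.532 -> Y = 1.532 ✓
  X = 0.762 -> Y = 1.762 ✓
All samples match this transformation.

(c) X + 1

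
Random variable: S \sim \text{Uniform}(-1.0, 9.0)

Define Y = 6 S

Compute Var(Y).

For Y = aS + b: Var(Y) = a² * Var(S)
Var(S) = (9 + 1)^2/12 = 8.3333333
Var(Y) = 6² * 8.3333333 = 36 * 8.3333333 = 300

300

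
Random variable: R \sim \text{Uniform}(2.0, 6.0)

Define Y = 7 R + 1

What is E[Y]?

For Y = 7R + 1:
E[Y] = 7 * E[R] + 1
E[R] = (2 + 6)/2 = 4
E[Y] = 7 * 4 + 1 = 29

29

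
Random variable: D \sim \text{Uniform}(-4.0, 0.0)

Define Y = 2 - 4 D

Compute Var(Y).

For Y = aD + b: Var(Y) = a² * Var(D)
Var(D) = (0 + 4)^2/12 = 1.3333333
Var(Y) = (-4)² * 1.3333333 = 16 * 1.3333333 = 21.333333

21.333333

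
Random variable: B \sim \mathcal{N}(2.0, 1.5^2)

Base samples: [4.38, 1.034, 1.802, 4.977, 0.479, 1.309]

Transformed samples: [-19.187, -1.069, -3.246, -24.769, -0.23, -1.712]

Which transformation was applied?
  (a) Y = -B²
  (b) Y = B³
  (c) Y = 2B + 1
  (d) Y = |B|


Checking option (a) Y = -B²:
  B = 4.38 -> Y = -19.187 ✓
  B = 1.034 -> Y = -1.069 ✓
  B = 1.802 -> Y = -3.246 ✓
All samples match this transformation.

(a) -B²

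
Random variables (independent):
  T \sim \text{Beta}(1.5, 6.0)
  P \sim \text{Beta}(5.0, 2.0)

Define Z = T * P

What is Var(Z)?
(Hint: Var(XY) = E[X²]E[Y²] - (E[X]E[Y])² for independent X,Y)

Var(XY) = E[X²]E[Y²] - (E[X]E[Y])²
E[T] = 0.2, Var(T) = 0.018823529
E[P] = 0.71428571, Var(P) = 0.025510204
E[T²] = 0.018823529 + 0.2² = 0.058823529
E[P²] = 0.025510204 + 0.71428571² = 0.53571429
Var(Z) = 0.058823529*0.53571429 - (0.2*0.71428571)²
= 0.031512605 - 0.020408163 = 0.011104442

0.011104442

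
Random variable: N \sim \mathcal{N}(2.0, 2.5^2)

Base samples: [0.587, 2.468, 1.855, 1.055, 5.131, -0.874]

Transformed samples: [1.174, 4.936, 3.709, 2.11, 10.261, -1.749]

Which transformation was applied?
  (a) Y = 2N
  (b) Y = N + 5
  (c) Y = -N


Checking option (a) Y = 2N:
  N = 0.587 -> Y = 1.174 ✓
  N = 2.468 -> Y = 4.936 ✓
  N = 1.855 -> Y = 3.709 ✓
All samples match this transformation.

(a) 2N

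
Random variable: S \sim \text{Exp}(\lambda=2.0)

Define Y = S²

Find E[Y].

Using E[X²] = Var(X) + (E[X])²:
E[S] = 0.5
Var(S) = 1/2.0^2 = 0.25
E[S²] = 0.25 + 0.5² = 0.25 + 0.25 = 0.5

0.5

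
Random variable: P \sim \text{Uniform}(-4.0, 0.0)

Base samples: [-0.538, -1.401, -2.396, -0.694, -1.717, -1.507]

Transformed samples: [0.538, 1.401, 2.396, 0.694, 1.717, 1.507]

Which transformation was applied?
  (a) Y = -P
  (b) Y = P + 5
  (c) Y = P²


Checking option (a) Y = -P:
  P = -0.538 -> Y = 0.538 ✓
  P = -1.401 -> Y = 1.401 ✓
  P = -2.396 -> Y = 2.396 ✓
All samples match this transformation.

(a) -P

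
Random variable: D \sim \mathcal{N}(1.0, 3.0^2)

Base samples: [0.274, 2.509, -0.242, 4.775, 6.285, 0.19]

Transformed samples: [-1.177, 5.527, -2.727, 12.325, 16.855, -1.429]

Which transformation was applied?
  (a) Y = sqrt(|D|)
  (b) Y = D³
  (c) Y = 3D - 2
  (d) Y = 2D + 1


Checking option (c) Y = 3D - 2:
  D = 0.274 -> Y = -1.177 ✓
  D = 2.509 -> Y = 5.527 ✓
  D = -0.242 -> Y = -2.727 ✓
All samples match this transformation.

(c) 3D - 2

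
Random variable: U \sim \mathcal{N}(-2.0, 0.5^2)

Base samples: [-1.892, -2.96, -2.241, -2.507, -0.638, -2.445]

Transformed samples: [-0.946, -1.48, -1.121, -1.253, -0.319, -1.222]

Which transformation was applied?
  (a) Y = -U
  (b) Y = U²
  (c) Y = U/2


Checking option (c) Y = U/2:
  U = -1.892 -> Y = -0.946 ✓
  U = -2.96 -> Y = -1.48 ✓
  U = -2.241 -> Y = -1.121 ✓
All samples match this transformation.

(c) U/2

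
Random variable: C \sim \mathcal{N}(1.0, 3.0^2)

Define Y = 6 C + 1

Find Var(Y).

For Y = aC + b: Var(Y) = a² * Var(C)
Var(C) = 3.0^2 = 9
Var(Y) = 6² * 9 = 36 * 9 = 324

324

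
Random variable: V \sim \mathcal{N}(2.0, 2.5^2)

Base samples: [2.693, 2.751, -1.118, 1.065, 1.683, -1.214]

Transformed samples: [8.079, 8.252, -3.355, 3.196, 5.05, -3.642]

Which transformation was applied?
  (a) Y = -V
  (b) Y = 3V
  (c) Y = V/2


Checking option (b) Y = 3V:
  V = 2.693 -> Y = 8.079 ✓
  V = 2.751 -> Y = 8.252 ✓
  V = -1.118 -> Y = -3.355 ✓
All samples match this transformation.

(b) 3V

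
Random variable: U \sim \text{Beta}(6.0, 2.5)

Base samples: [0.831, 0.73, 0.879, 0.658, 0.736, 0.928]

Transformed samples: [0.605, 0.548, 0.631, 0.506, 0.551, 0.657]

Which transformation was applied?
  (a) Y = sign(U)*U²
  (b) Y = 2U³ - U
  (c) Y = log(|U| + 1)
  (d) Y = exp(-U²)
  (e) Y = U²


Checking option (c) Y = log(|U| + 1):
  U = 0.831 -> Y = 0.605 ✓
  U = 0.73 -> Y = 0.548 ✓
  U = 0.879 -> Y = 0.631 ✓
All samples match this transformation.

(c) log(|U| + 1)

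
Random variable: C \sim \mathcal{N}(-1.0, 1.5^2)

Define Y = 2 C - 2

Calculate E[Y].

For Y = 2C - 2:
E[Y] = 2 * E[C] - 2
E[C] = -1.0 = -1
E[Y] = 2 * (-1) - 2 = -4

-4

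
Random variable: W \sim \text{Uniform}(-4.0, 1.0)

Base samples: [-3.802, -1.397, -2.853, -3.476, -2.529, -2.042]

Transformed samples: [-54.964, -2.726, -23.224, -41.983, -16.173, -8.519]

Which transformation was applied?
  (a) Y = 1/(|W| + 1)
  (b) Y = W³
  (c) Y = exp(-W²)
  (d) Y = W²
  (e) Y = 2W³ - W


Checking option (b) Y = W³:
  W = -3.802 -> Y = -54.964 ✓
  W = -1.397 -> Y = -2.726 ✓
  W = -2.853 -> Y = -23.224 ✓
All samples match this transformation.

(b) W³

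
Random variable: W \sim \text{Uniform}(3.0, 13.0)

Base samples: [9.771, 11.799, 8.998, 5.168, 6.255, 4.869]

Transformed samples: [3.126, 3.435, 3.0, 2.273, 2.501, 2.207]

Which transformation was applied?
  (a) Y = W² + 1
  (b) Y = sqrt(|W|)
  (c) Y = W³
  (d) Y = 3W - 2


Checking option (b) Y = sqrt(|W|):
  W = 9.771 -> Y = 3.126 ✓
  W = 11.799 -> Y = 3.435 ✓
  W = 8.998 -> Y = 3.0 ✓
All samples match this transformation.

(b) sqrt(|W|)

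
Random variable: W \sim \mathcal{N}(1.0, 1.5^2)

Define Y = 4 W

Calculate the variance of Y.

For Y = aW + b: Var(Y) = a² * Var(W)
Var(W) = 1.5^2 = 2.25
Var(Y) = 4² * 2.25 = 16 * 2.25 = 36

36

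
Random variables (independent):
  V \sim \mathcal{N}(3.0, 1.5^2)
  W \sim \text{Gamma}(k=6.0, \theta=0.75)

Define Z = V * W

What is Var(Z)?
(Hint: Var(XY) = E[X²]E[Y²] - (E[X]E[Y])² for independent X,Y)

Var(XY) = E[X²]E[Y²] - (E[X]E[Y])²
E[V] = 3, Var(V) = 2.25
E[W] = 4.5, Var(W) = 3.375
E[V²] = 2.25 + 3² = 11.25
E[W²] = 3.375 + 4.5² = 23.625
Var(Z) = 11.25*23.625 - (3*4.5)²
= 265.78125 - 182.25 = 83.53125

83.53125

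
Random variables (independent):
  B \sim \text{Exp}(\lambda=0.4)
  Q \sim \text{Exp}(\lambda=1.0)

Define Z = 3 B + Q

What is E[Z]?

E[Z] = 3*E[B] + 1*E[Q]
E[B] = 2.5
E[Q] = 1
E[Z] = 3*2.5 + 1*1 = 8.5

8.5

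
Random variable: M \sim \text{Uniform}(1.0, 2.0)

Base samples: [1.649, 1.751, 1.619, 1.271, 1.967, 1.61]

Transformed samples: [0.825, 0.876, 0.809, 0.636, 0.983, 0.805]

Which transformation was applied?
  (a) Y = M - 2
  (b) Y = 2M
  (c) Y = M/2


Checking option (c) Y = M/2:
  M = 1.649 -> Y = 0.825 ✓
  M = 1.751 -> Y = 0.876 ✓
  M = 1.619 -> Y = 0.809 ✓
All samples match this transformation.

(c) M/2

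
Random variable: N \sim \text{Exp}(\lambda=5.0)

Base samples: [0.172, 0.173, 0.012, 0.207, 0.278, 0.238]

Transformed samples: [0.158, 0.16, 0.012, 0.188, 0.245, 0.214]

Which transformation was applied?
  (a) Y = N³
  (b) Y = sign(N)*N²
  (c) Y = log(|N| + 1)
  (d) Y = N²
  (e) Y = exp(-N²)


Checking option (c) Y = log(|N| + 1):
  N = 0.172 -> Y = 0.158 ✓
  N = 0.173 -> Y = 0.16 ✓
  N = 0.012 -> Y = 0.012 ✓
All samples match this transformation.

(c) log(|N| + 1)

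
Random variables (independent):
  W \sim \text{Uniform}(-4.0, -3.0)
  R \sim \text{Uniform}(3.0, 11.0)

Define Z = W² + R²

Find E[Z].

E[Z] = E[W²] + E[R²]
E[W²] = Var(W) + E[W]² = 0.083333333 + 12.25 = 12.333333
E[R²] = Var(R) + E[R]² = 5.3333333 + 49 = 54.333333
E[Z] = 12.333333 + 54.333333 = 66.666667

66.666667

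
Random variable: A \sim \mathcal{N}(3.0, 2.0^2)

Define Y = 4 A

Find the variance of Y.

For Y = aA + b: Var(Y) = a² * Var(A)
Var(A) = 2.0^2 = 4
Var(Y) = 4² * 4 = 16 * 4 = 64

64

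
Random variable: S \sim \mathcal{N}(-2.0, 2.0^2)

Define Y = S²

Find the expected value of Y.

E[S²] = Var(S) + (E[S])² = 4 + 4 = 8

8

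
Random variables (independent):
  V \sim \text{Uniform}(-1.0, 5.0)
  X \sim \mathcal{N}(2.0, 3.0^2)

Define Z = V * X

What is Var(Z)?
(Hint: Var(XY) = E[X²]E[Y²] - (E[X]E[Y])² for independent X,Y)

Var(XY) = E[X²]E[Y²] - (E[X]E[Y])²
E[V] = 2, Var(V) = 3
E[X] = 2, Var(X) = 9
E[V²] = 3 + 2² = 7
E[X²] = 9 + 2² = 13
Var(Z) = 7*13 - (2*2)²
= 91 - 16 = 75

75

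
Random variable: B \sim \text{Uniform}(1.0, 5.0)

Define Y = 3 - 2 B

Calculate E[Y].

For Y = -2B + 3:
E[Y] = -2 * E[B] + 3
E[B] = (1 + 5)/2 = 3
E[Y] = -2 * 3 + 3 = -3

-3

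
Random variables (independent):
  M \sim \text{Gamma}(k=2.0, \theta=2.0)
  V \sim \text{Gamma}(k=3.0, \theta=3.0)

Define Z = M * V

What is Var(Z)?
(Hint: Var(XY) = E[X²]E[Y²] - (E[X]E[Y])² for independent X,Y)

Var(XY) = E[X²]E[Y²] - (E[X]E[Y])²
E[M] = 4, Var(M) = 8
E[V] = 9, Var(V) = 27
E[M²] = 8 + 4² = 24
E[V²] = 27 + 9² = 108
Var(Z) = 24*108 - (4*9)²
= 2592 - 1296 = 1296

1296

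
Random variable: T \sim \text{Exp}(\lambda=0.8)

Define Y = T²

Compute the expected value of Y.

E[T²] = Var(T) + (E[T])² = 1.5625 + 1.5625 = 3.125

3.125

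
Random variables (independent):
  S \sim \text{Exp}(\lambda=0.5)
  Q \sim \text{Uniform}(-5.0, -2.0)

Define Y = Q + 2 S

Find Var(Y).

For independent RVs: Var(aX + bY) = a²Var(X) + b²Var(Y)
Var(S) = 4
Var(Q) = 0.75
Var(Y) = 2²*4 + 1²*0.75
= 4*4 + 1*0.75 = 16.75

16.75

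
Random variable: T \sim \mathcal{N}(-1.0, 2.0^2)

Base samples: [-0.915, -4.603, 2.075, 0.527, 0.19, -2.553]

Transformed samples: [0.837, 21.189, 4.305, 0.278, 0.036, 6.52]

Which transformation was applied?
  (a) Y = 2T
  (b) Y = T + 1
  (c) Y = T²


Checking option (c) Y = T²:
  T = -0.915 -> Y = 0.837 ✓
  T = -4.603 -> Y = 21.189 ✓
  T = 2.075 -> Y = 4.305 ✓
All samples match this transformation.

(c) T²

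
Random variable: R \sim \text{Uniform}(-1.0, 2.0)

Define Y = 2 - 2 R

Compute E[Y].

For Y = -2R + 2:
E[Y] = -2 * E[R] + 2
E[R] = (-1 + 2)/2 = 0.5
E[Y] = -2 * 0.5 + 2 = 1

1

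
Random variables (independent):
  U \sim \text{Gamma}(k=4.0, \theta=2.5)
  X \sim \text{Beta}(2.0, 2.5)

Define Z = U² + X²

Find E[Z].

E[Z] = E[U²] + E[X²]
E[U²] = Var(U) + E[U]² = 25 + 100 = 125
E[X²] = Var(X) + E[X]² = 0.044893378 + 0.19753086 = 0.24242424
E[Z] = 125 + 0.24242424 = 125.24242

125.24242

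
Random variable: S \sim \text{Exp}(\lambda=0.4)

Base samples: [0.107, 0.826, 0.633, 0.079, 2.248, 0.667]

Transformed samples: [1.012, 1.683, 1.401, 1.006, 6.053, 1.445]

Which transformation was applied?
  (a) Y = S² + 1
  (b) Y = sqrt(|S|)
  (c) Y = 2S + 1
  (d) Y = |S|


Checking option (a) Y = S² + 1:
  S = 0.107 -> Y = 1.012 ✓
  S = 0.826 -> Y = 1.683 ✓
  S = 0.633 -> Y = 1.401 ✓
All samples match this transformation.

(a) S² + 1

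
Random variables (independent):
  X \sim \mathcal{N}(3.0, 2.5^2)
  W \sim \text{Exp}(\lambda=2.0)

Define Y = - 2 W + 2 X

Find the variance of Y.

For independent RVs: Var(aX + bY) = a²Var(X) + b²Var(Y)
Var(X) = 6.25
Var(W) = 0.25
Var(Y) = 2²*6.25 + (-2)²*0.25
= 4*6.25 + 4*0.25 = 26

26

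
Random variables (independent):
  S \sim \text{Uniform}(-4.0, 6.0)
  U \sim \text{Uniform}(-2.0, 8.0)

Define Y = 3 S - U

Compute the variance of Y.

For independent RVs: Var(aX + bY) = a²Var(X) + b²Var(Y)
Var(S) = 8.3333333
Var(U) = 8.3333333
Var(Y) = 3²*8.3333333 + (-1)²*8.3333333
= 9*8.3333333 + 1*8.3333333 = 83.333333

83.333333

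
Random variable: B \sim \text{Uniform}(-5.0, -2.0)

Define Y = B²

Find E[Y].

Using E[X²] = Var(X) + (E[X])²:
E[B] = -3.5
Var(B) = (-2 + 5)^2/12 = 0.75
E[B²] = 0.75 + (-3.5)² = 0.75 + 12.25 = 13

13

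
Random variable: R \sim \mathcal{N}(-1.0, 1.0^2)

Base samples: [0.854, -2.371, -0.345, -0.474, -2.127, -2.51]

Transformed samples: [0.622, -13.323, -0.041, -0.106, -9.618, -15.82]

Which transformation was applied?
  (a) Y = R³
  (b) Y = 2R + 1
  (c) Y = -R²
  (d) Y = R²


Checking option (a) Y = R³:
  R = 0.854 -> Y = 0.622 ✓
  R = -2.371 -> Y = -13.323 ✓
  R = -0.345 -> Y = -0.041 ✓
All samples match this transformation.

(a) R³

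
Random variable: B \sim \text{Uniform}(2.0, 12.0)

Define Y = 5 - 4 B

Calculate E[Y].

For Y = -4B + 5:
E[Y] = -4 * E[B] + 5
E[B] = (2 + 12)/2 = 7
E[Y] = -4 * 7 + 5 = -23

-23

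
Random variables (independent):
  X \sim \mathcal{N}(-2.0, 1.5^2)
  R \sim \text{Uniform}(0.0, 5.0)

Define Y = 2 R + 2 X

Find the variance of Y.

For independent RVs: Var(aX + bY) = a²Var(X) + b²Var(Y)
Var(X) = 2.25
Var(R) = 2.0833333
Var(Y) = 2²*2.25 + 2²*2.0833333
= 4*2.25 + 4*2.0833333 = 17.333333

17.333333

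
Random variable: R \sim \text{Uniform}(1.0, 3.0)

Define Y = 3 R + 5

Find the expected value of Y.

For Y = 3R + 5:
E[Y] = 3 * E[R] + 5
E[R] = (1 + 3)/2 = 2
E[Y] = 3 * 2 + 5 = 11

11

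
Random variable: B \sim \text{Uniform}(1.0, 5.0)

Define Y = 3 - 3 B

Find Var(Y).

For Y = aB + b: Var(Y) = a² * Var(B)
Var(B) = (5 - 1)^2/12 = 1.3333333
Var(Y) = (-3)² * 1.3333333 = 9 * 1.3333333 = 12

12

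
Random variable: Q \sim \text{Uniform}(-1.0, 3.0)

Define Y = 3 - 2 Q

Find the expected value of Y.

For Y = -2Q + 3:
E[Y] = -2 * E[Q] + 3
E[Q] = (-1 + 3)/2 = 1
E[Y] = -2 * 1 + 3 = 1

1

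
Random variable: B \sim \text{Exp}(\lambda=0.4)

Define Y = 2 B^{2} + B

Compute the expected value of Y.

E[Y] = 2*E[B²] + 1*E[B]
E[B] = 2.5
E[B²] = Var(B) + (E[B])² = 6.25 + 6.25 = 12.5
E[Y] = 2*12.5 + 1*2.5 = 27.5

27.5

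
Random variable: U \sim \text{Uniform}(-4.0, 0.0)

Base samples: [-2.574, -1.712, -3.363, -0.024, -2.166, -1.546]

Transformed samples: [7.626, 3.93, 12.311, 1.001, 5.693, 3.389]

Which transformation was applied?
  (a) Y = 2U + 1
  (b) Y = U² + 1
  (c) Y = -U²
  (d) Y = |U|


Checking option (b) Y = U² + 1:
  U = -2.574 -> Y = 7.626 ✓
  U = -1.712 -> Y = 3.93 ✓
  U = -3.363 -> Y = 12.311 ✓
All samples match this transformation.

(b) U² + 1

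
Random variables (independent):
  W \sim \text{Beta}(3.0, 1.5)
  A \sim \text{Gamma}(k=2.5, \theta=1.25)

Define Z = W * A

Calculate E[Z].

For independent RVs: E[XY] = E[X]*E[Y]
E[W] = 0.66666667
E[A] = 3.125
E[Z] = 0.66666667 * 3.125 = 2.0833333

2.0833333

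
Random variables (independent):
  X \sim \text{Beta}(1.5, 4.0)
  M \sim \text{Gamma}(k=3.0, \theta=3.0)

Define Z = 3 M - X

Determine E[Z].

E[Z] = -1*E[X] + 3*E[M]
E[X] = 0.27272727
E[M] = 9
E[Z] = -1*0.27272727 + 3*9 = 26.727273

26.727273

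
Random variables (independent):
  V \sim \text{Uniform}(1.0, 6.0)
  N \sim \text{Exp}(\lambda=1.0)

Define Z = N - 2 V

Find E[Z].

E[Z] = -2*E[V] + 1*E[N]
E[V] = 3.5
E[N] = 1
E[Z] = -2*3.5 + 1*1 = -6

-6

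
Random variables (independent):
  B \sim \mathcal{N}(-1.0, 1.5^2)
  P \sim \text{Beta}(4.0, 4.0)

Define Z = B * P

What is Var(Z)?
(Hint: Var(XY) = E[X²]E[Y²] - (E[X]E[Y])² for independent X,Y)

Var(XY) = E[X²]E[Y²] - (E[X]E[Y])²
E[B] = -1, Var(B) = 2.25
E[P] = 0.5, Var(P) = 0.027777778
E[B²] = 2.25 + (-1)² = 3.25
E[P²] = 0.027777778 + 0.5² = 0.27777778
Var(Z) = 3.25*0.27777778 - (-1*0.5)²
= 0.90277778 - 0.25 = 0.65277778

0.65277778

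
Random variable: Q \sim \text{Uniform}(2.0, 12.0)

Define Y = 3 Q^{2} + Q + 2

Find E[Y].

E[Y] = 3*E[Q²] + 1*E[Q] + 2
E[Q] = 7
E[Q²] = Var(Q) + (E[Q])² = 8.3333333 + 49 = 57.333333
E[Y] = 3*57.333333 + 1*7 + 2 = 181

181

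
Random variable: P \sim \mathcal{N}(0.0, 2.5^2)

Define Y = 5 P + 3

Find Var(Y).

For Y = aP + b: Var(Y) = a² * Var(P)
Var(P) = 2.5^2 = 6.25
Var(Y) = 5² * 6.25 = 25 * 6.25 = 156.25

156.25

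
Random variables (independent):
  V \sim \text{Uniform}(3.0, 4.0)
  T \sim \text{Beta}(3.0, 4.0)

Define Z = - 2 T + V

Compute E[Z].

E[Z] = 1*E[V] - 2*E[T]
E[V] = 3.5
E[T] = 0.42857143
E[Z] = 1*3.5 - 2*0.42857143 = 2.6428571

2.6428571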